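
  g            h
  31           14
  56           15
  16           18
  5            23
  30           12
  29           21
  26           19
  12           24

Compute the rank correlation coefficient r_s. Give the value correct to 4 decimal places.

-0.7857

Rank g: 7, 8, 3, 1, 6, 5, 4, 2
Rank h: 2, 3, 4, 7, 1, 6, 5, 8
d = rank(g) − rank(h): 5, 5, -1, -6, 5, -1, -1, -6; Σd² = 150
ρ = 1 − 6Σd² / [n(n²−1)] = 1 − 6×150 / (8×63) = 1 − 900/504 ≈ -0.7857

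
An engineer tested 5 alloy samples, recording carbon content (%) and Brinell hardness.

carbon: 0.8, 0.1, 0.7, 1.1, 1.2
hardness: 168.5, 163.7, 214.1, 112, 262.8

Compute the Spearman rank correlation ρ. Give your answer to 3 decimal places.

0.300

Rank carbon: 3, 1, 2, 4, 5
Rank hardness: 3, 2, 4, 1, 5
d = rank(carbon) − rank(hardness): 0, -1, -2, 3, 0; Σd² = 14
ρ = 1 − 6Σd² / [n(n²−1)] = 1 − 6×14 / (5×24) = 1 − 84/120 ≈ 0.300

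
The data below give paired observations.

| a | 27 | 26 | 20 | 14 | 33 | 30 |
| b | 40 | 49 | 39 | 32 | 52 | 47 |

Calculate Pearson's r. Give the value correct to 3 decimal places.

n = 6, Σa = 150, Σb = 259, Σa² = 3990, Σb² = 11459, Σab = 6708
nΣab − ΣaΣb = 40248 − 38850 = 1398
nΣa² − (Σa)² = 23940 − 22500 = 1440; nΣb² − (Σb)² = 68754 − 67081 = 1673
r = 1398 / √(1440 × 1673) = 1398 / 1552.1340 ≈ 0.901

0.901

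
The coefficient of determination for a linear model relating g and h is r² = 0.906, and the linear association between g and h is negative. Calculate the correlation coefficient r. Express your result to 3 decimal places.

-0.952

|r| = √0.906 = 0.952
The association is negative, so r = −0.952.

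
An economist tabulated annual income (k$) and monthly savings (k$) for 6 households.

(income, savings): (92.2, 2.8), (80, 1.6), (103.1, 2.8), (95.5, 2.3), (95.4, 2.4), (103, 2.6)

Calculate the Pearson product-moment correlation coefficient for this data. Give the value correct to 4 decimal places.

n = 6, Σx = 569.2, Σy = 14.5, Σx² = 54360.86, Σy² = 36.05, Σxy = 1391.25
nΣxy − ΣxΣy = 8347.5 − 8253.4 = 94.1
nΣx² − (Σx)² = 326165.16 − 323988.64 = 2176.52; nΣy² − (Σy)² = 216.3 − 210.25 = 6.05
r = 94.1 / √(2176.52 × 6.05) = 94.1 / 114.7517 ≈ 0.8200

0.8200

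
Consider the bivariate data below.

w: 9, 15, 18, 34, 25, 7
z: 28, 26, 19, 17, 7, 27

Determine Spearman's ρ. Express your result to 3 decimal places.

Rank w: 2, 3, 4, 6, 5, 1
Rank z: 6, 4, 3, 2, 1, 5
d = rank(w) − rank(z): -4, -1, 1, 4, 4, -4; Σd² = 66
ρ = 1 − 6Σd² / [n(n²−1)] = 1 − 6×66 / (6×35) = 1 − 396/210 ≈ -0.886

-0.886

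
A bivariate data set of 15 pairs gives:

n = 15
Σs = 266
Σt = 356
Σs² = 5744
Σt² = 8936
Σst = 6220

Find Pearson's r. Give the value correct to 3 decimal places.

r = (nΣst − ΣsΣt) / √[(nΣs² − (Σs)²)(nΣt² − (Σt)²)]
Numerator: 15×6220 − 266×356 = -1396
Denominator: √[(86160 − 70756)(134040 − 126736)] = √[15404 × 7304] = 10607.1116
r = -1396 / 10607.1116 ≈ -0.132

-0.132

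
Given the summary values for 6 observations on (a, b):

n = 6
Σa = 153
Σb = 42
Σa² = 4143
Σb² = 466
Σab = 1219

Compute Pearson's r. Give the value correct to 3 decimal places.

0.726

r = (nΣab − ΣaΣb) / √[(nΣa² − (Σa)²)(nΣb² − (Σb)²)]
Numerator: 6×1219 − 153×42 = 888
Denominator: √[(24858 − 23409)(2796 − 1764)] = √[1449 × 1032] = 1222.8524
r = 888 / 1222.8524 ≈ 0.726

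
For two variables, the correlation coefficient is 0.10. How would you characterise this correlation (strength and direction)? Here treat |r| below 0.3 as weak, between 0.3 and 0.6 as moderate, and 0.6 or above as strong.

weak positive

r = 0.10 > 0 so the relationship is positive.
|r| = 0.10, which falls in the weak range.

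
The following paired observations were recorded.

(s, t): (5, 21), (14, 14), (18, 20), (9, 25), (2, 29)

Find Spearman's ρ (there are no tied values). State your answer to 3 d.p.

-0.800

Rank s: 2, 4, 5, 3, 1
Rank t: 3, 1, 2, 4, 5
d = rank(s) − rank(t): -1, 3, 3, -1, -4; Σd² = 36
ρ = 1 − 6Σd² / [n(n²−1)] = 1 − 6×36 / (5×24) = 1 − 216/120 ≈ -0.800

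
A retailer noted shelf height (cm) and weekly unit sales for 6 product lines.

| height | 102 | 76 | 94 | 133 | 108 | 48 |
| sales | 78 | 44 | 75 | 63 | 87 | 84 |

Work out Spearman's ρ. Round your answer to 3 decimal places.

Rank height: 4, 2, 3, 6, 5, 1
Rank sales: 4, 1, 3, 2, 6, 5
d = rank(height) − rank(sales): 0, 1, 0, 4, -1, -4; Σd² = 34
ρ = 1 − 6Σd² / [n(n²−1)] = 1 − 6×34 / (6×35) = 1 − 204/210 ≈ 0.029

0.029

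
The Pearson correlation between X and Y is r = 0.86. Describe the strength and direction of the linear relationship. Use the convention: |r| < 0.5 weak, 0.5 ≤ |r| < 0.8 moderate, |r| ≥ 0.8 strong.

r = 0.86 > 0 so the relationship is positive.
|r| = 0.86, which falls in the strong range.

strong positive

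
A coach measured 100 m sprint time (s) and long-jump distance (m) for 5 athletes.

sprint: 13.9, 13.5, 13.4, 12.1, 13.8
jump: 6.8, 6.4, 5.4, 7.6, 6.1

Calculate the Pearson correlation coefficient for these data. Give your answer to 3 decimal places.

n = 5, Σx = 66.7, Σy = 32.3, Σx² = 891.87, Σy² = 211.33, Σxy = 429.42
nΣxy − ΣxΣy = 2147.1 − 2154.41 = -7.31
nΣx² − (Σx)² = 4459.35 − 4448.89 = 10.46; nΣy² − (Σy)² = 1056.65 − 1043.29 = 13.36
r = -7.31 / √(10.46 × 13.36) = -7.31 / 11.8214 ≈ -0.618

-0.618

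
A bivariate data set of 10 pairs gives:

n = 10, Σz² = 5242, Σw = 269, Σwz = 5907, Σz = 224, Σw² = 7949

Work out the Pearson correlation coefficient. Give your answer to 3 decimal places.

-0.297

r = (nΣwz − ΣwΣz) / √[(nΣw² − (Σw)²)(nΣz² − (Σz)²)]
Numerator: 10×5907 − 269×224 = -1186
Denominator: √[(79490 − 72361)(52420 − 50176)] = √[7129 × 2244] = 3999.6845
r = -1186 / 3999.6845 ≈ -0.297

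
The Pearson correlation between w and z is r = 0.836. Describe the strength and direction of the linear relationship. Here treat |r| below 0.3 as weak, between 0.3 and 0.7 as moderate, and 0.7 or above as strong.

strong positive

r = 0.836 > 0 so the relationship is positive.
|r| = 0.836, which falls in the strong range.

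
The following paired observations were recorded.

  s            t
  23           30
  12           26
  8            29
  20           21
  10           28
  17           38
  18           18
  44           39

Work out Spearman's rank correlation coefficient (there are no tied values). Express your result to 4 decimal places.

0.2619

Rank s: 7, 3, 1, 6, 2, 4, 5, 8
Rank t: 6, 3, 5, 2, 4, 7, 1, 8
d = rank(s) − rank(t): 1, 0, -4, 4, -2, -3, 4, 0; Σd² = 62
ρ = 1 − 6Σd² / [n(n²−1)] = 1 − 6×62 / (8×63) = 1 − 372/504 ≈ 0.2619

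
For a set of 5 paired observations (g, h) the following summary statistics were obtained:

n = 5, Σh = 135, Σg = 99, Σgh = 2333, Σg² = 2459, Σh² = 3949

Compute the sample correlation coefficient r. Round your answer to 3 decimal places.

-0.873

r = (nΣgh − ΣgΣh) / √[(nΣg² − (Σg)²)(nΣh² − (Σh)²)]
Numerator: 5×2333 − 99×135 = -1700
Denominator: √[(12295 − 9801)(19745 − 18225)] = √[2494 × 1520] = 1947.0182
r = -1700 / 1947.0182 ≈ -0.873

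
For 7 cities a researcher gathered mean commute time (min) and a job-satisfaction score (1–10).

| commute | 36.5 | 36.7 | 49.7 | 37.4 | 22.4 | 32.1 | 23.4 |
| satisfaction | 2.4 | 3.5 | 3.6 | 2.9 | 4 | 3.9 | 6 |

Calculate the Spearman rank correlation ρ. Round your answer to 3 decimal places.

Rank commute: 4, 5, 7, 6, 1, 3, 2
Rank satisfaction: 1, 3, 4, 2, 6, 5, 7
d = rank(commute) − rank(satisfaction): 3, 2, 3, 4, -5, -2, -5; Σd² = 92
ρ = 1 − 6Σd² / [n(n²−1)] = 1 − 6×92 / (7×48) = 1 − 552/336 ≈ -0.643

-0.643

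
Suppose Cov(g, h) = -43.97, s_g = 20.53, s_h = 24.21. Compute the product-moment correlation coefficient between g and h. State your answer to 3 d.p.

r = Cov(g,h) / (s_g · s_h) = -43.97 / (20.53 × 24.21)
  = -43.97 / 497.0313 ≈ -0.088

-0.088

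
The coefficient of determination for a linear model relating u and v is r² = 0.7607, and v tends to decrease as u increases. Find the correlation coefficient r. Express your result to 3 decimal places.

|r| = √0.7607 = 0.872
The association is negative, so r = −0.872.

-0.872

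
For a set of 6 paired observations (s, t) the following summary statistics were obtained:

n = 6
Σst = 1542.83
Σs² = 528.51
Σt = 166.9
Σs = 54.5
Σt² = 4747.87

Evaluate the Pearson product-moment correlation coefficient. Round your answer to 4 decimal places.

r = (nΣst − ΣsΣt) / √[(nΣs² − (Σs)²)(nΣt² − (Σt)²)]
Numerator: 6×1542.83 − 54.5×166.9 = 160.93
Denominator: √[(3171.06 − 2970.25)(28487.22 − 27855.61)] = √[200.81 × 631.61] = 356.1371
r = 160.93 / 356.1371 ≈ 0.4519

0.4519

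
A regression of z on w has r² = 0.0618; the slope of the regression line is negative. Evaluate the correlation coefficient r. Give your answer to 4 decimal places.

-0.2486

|r| = √0.0618 = 0.2486
The association is negative, so r = −0.2486.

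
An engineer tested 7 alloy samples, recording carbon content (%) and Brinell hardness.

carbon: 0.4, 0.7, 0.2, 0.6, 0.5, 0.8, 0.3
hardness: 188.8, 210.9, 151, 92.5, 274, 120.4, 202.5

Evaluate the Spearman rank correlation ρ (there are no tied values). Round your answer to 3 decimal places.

-0.143

Rank carbon: 3, 6, 1, 5, 4, 7, 2
Rank hardness: 4, 6, 3, 1, 7, 2, 5
d = rank(carbon) − rank(hardness): -1, 0, -2, 4, -3, 5, -3; Σd² = 64
ρ = 1 − 6Σd² / [n(n²−1)] = 1 − 6×64 / (7×48) = 1 − 384/336 ≈ -0.143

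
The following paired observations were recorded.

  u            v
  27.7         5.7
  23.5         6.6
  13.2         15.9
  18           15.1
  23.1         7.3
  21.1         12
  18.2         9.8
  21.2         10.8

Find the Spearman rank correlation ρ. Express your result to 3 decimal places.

Rank u: 8, 7, 1, 2, 6, 4, 3, 5
Rank v: 1, 2, 8, 7, 3, 6, 4, 5
d = rank(u) − rank(v): 7, 5, -7, -5, 3, -2, -1, 0; Σd² = 162
ρ = 1 − 6Σd² / [n(n²−1)] = 1 − 6×162 / (8×63) = 1 − 972/504 ≈ -0.929

-0.929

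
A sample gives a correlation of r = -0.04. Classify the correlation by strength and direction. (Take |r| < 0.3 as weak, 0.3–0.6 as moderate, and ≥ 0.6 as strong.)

weak negative

r = -0.04 < 0 so the relationship is negative.
|r| = 0.04, which falls in the weak range.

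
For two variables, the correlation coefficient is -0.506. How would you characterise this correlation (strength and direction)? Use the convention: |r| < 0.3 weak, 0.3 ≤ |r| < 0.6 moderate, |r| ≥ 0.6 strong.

r = -0.506 < 0 so the relationship is negative.
|r| = 0.506, which falls in the moderate range.

moderate negative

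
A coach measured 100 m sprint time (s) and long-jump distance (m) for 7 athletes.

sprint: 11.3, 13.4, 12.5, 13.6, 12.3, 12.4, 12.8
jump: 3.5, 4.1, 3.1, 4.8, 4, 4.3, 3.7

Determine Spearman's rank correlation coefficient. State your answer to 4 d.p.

Rank sprint: 1, 6, 4, 7, 2, 3, 5
Rank jump: 2, 5, 1, 7, 4, 6, 3
d = rank(sprint) − rank(jump): -1, 1, 3, 0, -2, -3, 2; Σd² = 28
ρ = 1 − 6Σd² / [n(n²−1)] = 1 − 6×28 / (7×48) = 1 − 168/336 ≈ 0.5000

0.5000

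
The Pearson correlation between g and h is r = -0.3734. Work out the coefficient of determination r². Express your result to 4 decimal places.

0.1394

r² = (-0.3734)² = 0.1394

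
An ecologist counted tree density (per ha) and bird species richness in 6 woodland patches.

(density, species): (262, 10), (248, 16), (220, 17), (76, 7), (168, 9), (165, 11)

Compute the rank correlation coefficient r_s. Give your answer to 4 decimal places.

Rank density: 6, 5, 4, 1, 3, 2
Rank species: 3, 5, 6, 1, 2, 4
d = rank(density) − rank(species): 3, 0, -2, 0, 1, -2; Σd² = 18
ρ = 1 − 6Σd² / [n(n²−1)] = 1 − 6×18 / (6×35) = 1 − 108/210 ≈ 0.4857

0.4857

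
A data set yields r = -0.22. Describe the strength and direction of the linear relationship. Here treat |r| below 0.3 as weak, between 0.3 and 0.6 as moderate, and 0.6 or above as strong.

r = -0.22 < 0 so the relationship is negative.
|r| = 0.22, which falls in the weak range.

weak negative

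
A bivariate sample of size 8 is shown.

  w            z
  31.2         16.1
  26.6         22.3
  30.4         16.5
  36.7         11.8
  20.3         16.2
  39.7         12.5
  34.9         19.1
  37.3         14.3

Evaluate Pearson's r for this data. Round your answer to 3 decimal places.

n = 8, Σw = 257.1, Σz = 128.8, Σw² = 8549.53, Σz² = 2155.98, Σwz = 4055.25
nΣwz − ΣwΣz = 32442 − 33114.48 = -672.48
nΣw² − (Σw)² = 68396.24 − 66100.41 = 2295.83; nΣz² − (Σz)² = 17247.84 − 16589.44 = 658.4
r = -672.48 / √(2295.83 × 658.4) = -672.48 / 1229.4610 ≈ -0.547

-0.547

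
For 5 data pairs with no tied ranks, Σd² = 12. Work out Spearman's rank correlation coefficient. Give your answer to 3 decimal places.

0.400

ρ = 1 − 6Σd² / [n(n²−1)] = 1 − 6×12 / (5×24)
  = 1 − 72/120 = 1 − 0.6000 ≈ 0.400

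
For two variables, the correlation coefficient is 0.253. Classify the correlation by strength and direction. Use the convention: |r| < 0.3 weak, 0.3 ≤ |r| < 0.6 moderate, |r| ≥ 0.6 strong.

r = 0.253 > 0 so the relationship is positive.
|r| = 0.253, which falls in the weak range.

weak positive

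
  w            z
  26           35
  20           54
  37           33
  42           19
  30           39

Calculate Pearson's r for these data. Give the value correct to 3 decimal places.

n = 5, Σw = 155, Σz = 180, Σw² = 5109, Σz² = 7112, Σwz = 5179
nΣwz − ΣwΣz = 25895 − 27900 = -2005
nΣw² − (Σw)² = 25545 − 24025 = 1520; nΣz² − (Σz)² = 35560 − 32400 = 3160
r = -2005 / √(1520 × 3160) = -2005 / 2191.6204 ≈ -0.915

-0.915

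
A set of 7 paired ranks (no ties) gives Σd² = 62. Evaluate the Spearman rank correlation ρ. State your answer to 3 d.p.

ρ = 1 − 6Σd² / [n(n²−1)] = 1 − 6×62 / (7×48)
  = 1 − 372/336 = 1 − 1.1071 ≈ -0.107

-0.107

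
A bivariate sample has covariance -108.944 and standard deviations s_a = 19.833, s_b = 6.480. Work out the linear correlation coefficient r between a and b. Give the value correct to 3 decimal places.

r = Cov(a,b) / (s_a · s_b) = -108.944 / (19.833 × 6.480)
  = -108.944 / 128.5178 ≈ -0.848

-0.848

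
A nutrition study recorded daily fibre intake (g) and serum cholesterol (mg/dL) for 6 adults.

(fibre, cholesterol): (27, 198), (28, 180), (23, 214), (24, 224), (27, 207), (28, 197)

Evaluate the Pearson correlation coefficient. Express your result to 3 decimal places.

-0.823

n = 6, Σx = 157, Σy = 1220, Σx² = 4131, Σy² = 249234, Σxy = 31789
nΣxy − ΣxΣy = 190734 − 191540 = -806
nΣx² − (Σx)² = 24786 − 24649 = 137; nΣy² − (Σy)² = 1495404 − 1488400 = 7004
r = -806 / √(137 × 7004) = -806 / 979.5652 ≈ -0.823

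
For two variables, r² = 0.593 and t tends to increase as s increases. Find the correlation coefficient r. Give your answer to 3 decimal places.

|r| = √0.593 = 0.770
The association is positive, so r = 0.770.

0.770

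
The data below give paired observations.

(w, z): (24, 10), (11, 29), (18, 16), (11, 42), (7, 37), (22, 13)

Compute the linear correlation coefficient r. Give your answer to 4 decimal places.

-0.9273

n = 6, Σw = 93, Σz = 147, Σw² = 1675, Σz² = 4499, Σwz = 1854
nΣwz − ΣwΣz = 11124 − 13671 = -2547
nΣw² − (Σw)² = 10050 − 8649 = 1401; nΣz² − (Σz)² = 26994 − 21609 = 5385
r = -2547 / √(1401 × 5385) = -2547 / 2746.7044 ≈ -0.9273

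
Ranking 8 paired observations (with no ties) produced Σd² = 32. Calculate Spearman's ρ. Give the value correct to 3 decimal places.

ρ = 1 − 6Σd² / [n(n²−1)] = 1 − 6×32 / (8×63)
  = 1 − 192/504 = 1 − 0.3810 ≈ 0.619

0.619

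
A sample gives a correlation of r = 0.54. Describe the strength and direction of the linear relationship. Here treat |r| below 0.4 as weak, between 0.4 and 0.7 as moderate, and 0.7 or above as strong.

moderate positive

r = 0.54 > 0 so the relationship is positive.
|r| = 0.54, which falls in the moderate range.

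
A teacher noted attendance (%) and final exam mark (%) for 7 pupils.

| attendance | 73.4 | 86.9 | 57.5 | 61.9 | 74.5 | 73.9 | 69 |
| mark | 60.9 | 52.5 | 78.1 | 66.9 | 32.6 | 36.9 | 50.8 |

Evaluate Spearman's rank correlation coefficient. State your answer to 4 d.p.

-0.7143

Rank attendance: 4, 7, 1, 2, 6, 5, 3
Rank mark: 5, 4, 7, 6, 1, 2, 3
d = rank(attendance) − rank(mark): -1, 3, -6, -4, 5, 3, 0; Σd² = 96
ρ = 1 − 6Σd² / [n(n²−1)] = 1 − 6×96 / (7×48) = 1 − 576/336 ≈ -0.7143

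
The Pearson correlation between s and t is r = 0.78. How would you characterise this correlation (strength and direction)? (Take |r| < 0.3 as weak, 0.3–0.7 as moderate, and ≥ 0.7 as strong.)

r = 0.78 > 0 so the relationship is positive.
|r| = 0.78, which falls in the strong range.

strong positive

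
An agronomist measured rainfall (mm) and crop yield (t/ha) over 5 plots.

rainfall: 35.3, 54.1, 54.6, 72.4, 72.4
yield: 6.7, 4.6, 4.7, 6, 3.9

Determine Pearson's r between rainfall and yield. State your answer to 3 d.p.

-0.529

n = 5, Σx = 288.8, Σy = 25.9, Σx² = 17637.58, Σy² = 139.35, Σxy = 1458.75
nΣxy − ΣxΣy = 7293.75 − 7479.92 = -186.17
nΣx² − (Σx)² = 88187.9 − 83405.44 = 4782.46; nΣy² − (Σy)² = 696.75 − 670.81 = 25.94
r = -186.17 / √(4782.46 × 25.94) = -186.17 / 352.2173 ≈ -0.529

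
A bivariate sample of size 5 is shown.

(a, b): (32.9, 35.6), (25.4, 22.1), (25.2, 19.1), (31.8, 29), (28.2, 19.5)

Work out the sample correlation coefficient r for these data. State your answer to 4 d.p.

0.8892

n = 5, Σa = 143.5, Σb = 125.3, Σa² = 4169.09, Σb² = 3341.83, Σab = 3686
nΣab − ΣaΣb = 18430 − 17980.55 = 449.45
nΣa² − (Σa)² = 20845.45 − 20592.25 = 253.2; nΣb² − (Σb)² = 16709.15 − 15700.09 = 1009.06
r = 449.45 / √(253.2 × 1009.06) = 449.45 / 505.4641 ≈ 0.8892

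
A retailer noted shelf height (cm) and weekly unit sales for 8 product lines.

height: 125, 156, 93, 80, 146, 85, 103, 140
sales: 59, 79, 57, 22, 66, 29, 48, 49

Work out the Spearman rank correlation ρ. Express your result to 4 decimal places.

0.8810

Rank height: 5, 8, 3, 1, 7, 2, 4, 6
Rank sales: 6, 8, 5, 1, 7, 2, 3, 4
d = rank(height) − rank(sales): -1, 0, -2, 0, 0, 0, 1, 2; Σd² = 10
ρ = 1 − 6Σd² / [n(n²−1)] = 1 − 6×10 / (8×63) = 1 − 60/504 ≈ 0.8810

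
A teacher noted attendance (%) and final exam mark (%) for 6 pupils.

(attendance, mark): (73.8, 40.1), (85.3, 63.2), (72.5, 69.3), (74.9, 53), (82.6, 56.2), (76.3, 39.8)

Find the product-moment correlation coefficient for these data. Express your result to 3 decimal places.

0.251

n = 6, Σx = 465.4, Σy = 321.6, Σx² = 36233.24, Σy² = 17956.22, Σxy = 25023.15
nΣxy − ΣxΣy = 150138.9 − 149672.64 = 466.26
nΣx² − (Σx)² = 217399.44 − 216597.16 = 802.28; nΣy² − (Σy)² = 107737.32 − 103426.56 = 4310.76
r = 466.26 / √(802.28 × 4310.76) = 466.26 / 1859.6872 ≈ 0.251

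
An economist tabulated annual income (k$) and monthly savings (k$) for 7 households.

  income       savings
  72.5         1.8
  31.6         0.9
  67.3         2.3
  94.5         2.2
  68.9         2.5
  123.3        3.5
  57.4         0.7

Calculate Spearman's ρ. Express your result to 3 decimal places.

0.679

Rank income: 5, 1, 3, 6, 4, 7, 2
Rank savings: 3, 2, 5, 4, 6, 7, 1
d = rank(income) − rank(savings): 2, -1, -2, 2, -2, 0, 1; Σd² = 18
ρ = 1 − 6Σd² / [n(n²−1)] = 1 − 6×18 / (7×48) = 1 − 108/336 ≈ 0.679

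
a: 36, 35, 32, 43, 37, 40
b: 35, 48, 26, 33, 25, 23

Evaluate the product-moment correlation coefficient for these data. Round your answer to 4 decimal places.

n = 6, Σa = 223, Σb = 190, Σa² = 8363, Σb² = 6448, Σab = 7036
nΣab − ΣaΣb = 42216 − 42370 = -154
nΣa² − (Σa)² = 50178 − 49729 = 449; nΣb² − (Σb)² = 38688 − 36100 = 2588
r = -154 / √(449 × 2588) = -154 / 1077.9666 ≈ -0.1429

-0.1429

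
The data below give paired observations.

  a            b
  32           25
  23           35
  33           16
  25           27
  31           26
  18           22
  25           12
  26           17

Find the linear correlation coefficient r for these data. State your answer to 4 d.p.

n = 8, Σa = 213, Σb = 180, Σa² = 5853, Σb² = 4428, Σab = 4752
nΣab − ΣaΣb = 38016 − 38340 = -324
nΣa² − (Σa)² = 46824 − 45369 = 1455; nΣb² − (Σb)² = 35424 − 32400 = 3024
r = -324 / √(1455 × 3024) = -324 / 2097.5986 ≈ -0.1545

-0.1545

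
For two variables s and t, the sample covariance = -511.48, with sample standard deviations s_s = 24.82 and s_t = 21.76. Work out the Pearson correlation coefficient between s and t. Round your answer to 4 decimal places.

r = Cov(s,t) / (s_s · s_t) = -511.48 / (24.82 × 21.76)
  = -511.48 / 540.0832 ≈ -0.9470

-0.9470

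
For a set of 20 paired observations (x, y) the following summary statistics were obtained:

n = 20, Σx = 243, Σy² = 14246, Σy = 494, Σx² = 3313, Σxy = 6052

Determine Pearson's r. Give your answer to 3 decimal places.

r = (nΣxy − ΣxΣy) / √[(nΣx² − (Σx)²)(nΣy² − (Σy)²)]
Numerator: 20×6052 − 243×494 = 998
Denominator: √[(66260 − 59049)(284920 − 244036)] = √[7211 × 40884] = 17170.1638
r = 998 / 17170.1638 ≈ 0.058

0.058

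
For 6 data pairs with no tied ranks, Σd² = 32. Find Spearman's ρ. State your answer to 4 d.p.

ρ = 1 − 6Σd² / [n(n²−1)] = 1 − 6×32 / (6×35)
  = 1 − 192/210 = 1 − 0.91429 ≈ 0.0857

0.0857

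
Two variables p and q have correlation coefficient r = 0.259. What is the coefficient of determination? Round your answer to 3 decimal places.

0.067

r² = (0.259)² = 0.067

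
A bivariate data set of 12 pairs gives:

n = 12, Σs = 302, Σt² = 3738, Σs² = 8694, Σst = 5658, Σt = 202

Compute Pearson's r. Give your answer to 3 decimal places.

r = (nΣst − ΣsΣt) / √[(nΣs² − (Σs)²)(nΣt² − (Σt)²)]
Numerator: 12×5658 − 302×202 = 6892
Denominator: √[(104328 − 91204)(44856 − 40804)] = √[13124 × 4052] = 7292.3554
r = 6892 / 7292.3554 ≈ 0.945

0.945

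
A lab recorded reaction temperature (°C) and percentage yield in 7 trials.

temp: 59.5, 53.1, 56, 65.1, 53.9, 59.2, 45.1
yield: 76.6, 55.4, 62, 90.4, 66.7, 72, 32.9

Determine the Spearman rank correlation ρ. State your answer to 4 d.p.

0.9643

Rank temp: 6, 2, 4, 7, 3, 5, 1
Rank yield: 6, 2, 3, 7, 4, 5, 1
d = rank(temp) − rank(yield): 0, 0, 1, 0, -1, 0, 0; Σd² = 2
ρ = 1 − 6Σd² / [n(n²−1)] = 1 − 6×2 / (7×48) = 1 − 12/336 ≈ 0.9643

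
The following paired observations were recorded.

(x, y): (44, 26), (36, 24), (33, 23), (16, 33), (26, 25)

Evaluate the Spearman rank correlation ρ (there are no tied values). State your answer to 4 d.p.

Rank x: 5, 4, 3, 1, 2
Rank y: 4, 2, 1, 5, 3
d = rank(x) − rank(y): 1, 2, 2, -4, -1; Σd² = 26
ρ = 1 − 6Σd² / [n(n²−1)] = 1 − 6×26 / (5×24) = 1 − 156/120 ≈ -0.3000

-0.3000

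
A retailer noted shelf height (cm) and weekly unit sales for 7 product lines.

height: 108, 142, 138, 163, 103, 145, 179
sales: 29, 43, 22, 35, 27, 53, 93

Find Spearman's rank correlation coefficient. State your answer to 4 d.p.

0.7857

Rank height: 2, 4, 3, 6, 1, 5, 7
Rank sales: 3, 5, 1, 4, 2, 6, 7
d = rank(height) − rank(sales): -1, -1, 2, 2, -1, -1, 0; Σd² = 12
ρ = 1 − 6Σd² / [n(n²−1)] = 1 − 6×12 / (7×48) = 1 − 72/336 ≈ 0.7857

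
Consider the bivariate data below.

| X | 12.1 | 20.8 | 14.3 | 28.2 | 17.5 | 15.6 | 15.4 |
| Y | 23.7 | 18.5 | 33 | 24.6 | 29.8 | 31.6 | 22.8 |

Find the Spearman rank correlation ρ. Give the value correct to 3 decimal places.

-0.214

Rank X: 1, 6, 2, 7, 5, 4, 3
Rank Y: 3, 1, 7, 4, 5, 6, 2
d = rank(X) − rank(Y): -2, 5, -5, 3, 0, -2, 1; Σd² = 68
ρ = 1 − 6Σd² / [n(n²−1)] = 1 − 6×68 / (7×48) = 1 − 408/336 ≈ -0.214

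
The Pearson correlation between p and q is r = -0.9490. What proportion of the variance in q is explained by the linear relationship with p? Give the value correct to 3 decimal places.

r² = (-0.9490)² = 0.901

0.901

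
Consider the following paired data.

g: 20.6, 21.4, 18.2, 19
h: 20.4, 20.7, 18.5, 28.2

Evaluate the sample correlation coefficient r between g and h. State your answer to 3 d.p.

-0.145

n = 4, Σg = 79.2, Σh = 87.8, Σg² = 1574.56, Σh² = 1982.14, Σgh = 1735.72
nΣgh − ΣgΣh = 6942.88 − 6953.76 = -10.88
nΣg² − (Σg)² = 6298.24 − 6272.64 = 25.6; nΣh² − (Σh)² = 7928.56 − 7708.84 = 219.72
r = -10.88 / √(25.6 × 219.72) = -10.88 / 74.9989 ≈ -0.145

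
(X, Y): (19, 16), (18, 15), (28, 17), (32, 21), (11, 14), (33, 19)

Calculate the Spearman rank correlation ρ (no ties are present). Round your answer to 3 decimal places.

Rank X: 3, 2, 4, 5, 1, 6
Rank Y: 3, 2, 4, 6, 1, 5
d = rank(X) − rank(Y): 0, 0, 0, -1, 0, 1; Σd² = 2
ρ = 1 − 6Σd² / [n(n²−1)] = 1 − 6×2 / (6×35) = 1 − 12/210 ≈ 0.943

0.943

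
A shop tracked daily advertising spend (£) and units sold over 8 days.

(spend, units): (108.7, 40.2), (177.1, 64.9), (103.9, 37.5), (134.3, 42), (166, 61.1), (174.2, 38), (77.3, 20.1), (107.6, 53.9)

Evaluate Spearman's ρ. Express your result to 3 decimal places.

Rank spend: 4, 8, 2, 5, 6, 7, 1, 3
Rank units: 4, 8, 2, 5, 7, 3, 1, 6
d = rank(spend) − rank(units): 0, 0, 0, 0, -1, 4, 0, -3; Σd² = 26
ρ = 1 − 6Σd² / [n(n²−1)] = 1 − 6×26 / (8×63) = 1 − 156/504 ≈ 0.690

0.690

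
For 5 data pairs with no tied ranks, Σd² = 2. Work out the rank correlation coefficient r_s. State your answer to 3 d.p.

ρ = 1 − 6Σd² / [n(n²−1)] = 1 − 6×2 / (5×24)
  = 1 − 12/120 = 1 − 0.1000 ≈ 0.900

0.900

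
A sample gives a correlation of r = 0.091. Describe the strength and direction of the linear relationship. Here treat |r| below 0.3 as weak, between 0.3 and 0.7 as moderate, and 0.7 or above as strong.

weak positive

r = 0.091 > 0 so the relationship is positive.
|r| = 0.091, which falls in the weak range.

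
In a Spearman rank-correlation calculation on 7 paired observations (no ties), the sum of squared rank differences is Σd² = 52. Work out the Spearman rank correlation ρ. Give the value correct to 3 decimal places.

ρ = 1 − 6Σd² / [n(n²−1)] = 1 − 6×52 / (7×48)
  = 1 − 312/336 = 1 − 0.9286 ≈ 0.071

0.071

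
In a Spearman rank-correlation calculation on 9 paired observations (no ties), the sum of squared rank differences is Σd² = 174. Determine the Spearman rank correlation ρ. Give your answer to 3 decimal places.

-0.450

ρ = 1 − 6Σd² / [n(n²−1)] = 1 − 6×174 / (9×80)
  = 1 − 1044/720 = 1 − 1.4500 ≈ -0.450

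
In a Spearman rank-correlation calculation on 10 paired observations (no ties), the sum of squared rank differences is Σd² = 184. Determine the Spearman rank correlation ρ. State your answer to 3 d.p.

ρ = 1 − 6Σd² / [n(n²−1)] = 1 − 6×184 / (10×99)
  = 1 − 1104/990 = 1 − 1.1152 ≈ -0.115

-0.115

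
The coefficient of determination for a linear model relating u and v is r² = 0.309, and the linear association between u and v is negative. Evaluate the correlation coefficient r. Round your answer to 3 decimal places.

|r| = √0.309 = 0.556
The association is negative, so r = −0.556.

-0.556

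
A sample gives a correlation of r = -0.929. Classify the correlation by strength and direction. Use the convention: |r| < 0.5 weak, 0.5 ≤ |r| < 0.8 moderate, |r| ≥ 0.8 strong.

strong negative

r = -0.929 < 0 so the relationship is negative.
|r| = 0.929, which falls in the strong range.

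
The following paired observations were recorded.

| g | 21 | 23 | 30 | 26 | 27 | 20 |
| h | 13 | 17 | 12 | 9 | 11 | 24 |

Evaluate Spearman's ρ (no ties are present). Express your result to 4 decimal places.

-0.7143

Rank g: 2, 3, 6, 4, 5, 1
Rank h: 4, 5, 3, 1, 2, 6
d = rank(g) − rank(h): -2, -2, 3, 3, 3, -5; Σd² = 60
ρ = 1 − 6Σd² / [n(n²−1)] = 1 − 6×60 / (6×35) = 1 − 360/210 ≈ -0.7143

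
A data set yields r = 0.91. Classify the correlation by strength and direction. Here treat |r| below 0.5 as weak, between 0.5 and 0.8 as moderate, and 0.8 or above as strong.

strong positive

r = 0.91 > 0 so the relationship is positive.
|r| = 0.91, which falls in the strong range.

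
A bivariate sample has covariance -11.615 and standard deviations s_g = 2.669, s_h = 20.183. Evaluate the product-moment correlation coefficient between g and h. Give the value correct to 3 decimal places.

r = Cov(g,h) / (s_g · s_h) = -11.615 / (2.669 × 20.183)
  = -11.615 / 53.8684 ≈ -0.216

-0.216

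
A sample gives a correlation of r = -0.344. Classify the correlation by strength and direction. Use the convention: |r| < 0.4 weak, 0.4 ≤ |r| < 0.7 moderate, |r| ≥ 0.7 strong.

weak negative

r = -0.344 < 0 so the relationship is negative.
|r| = 0.344, which falls in the weak range.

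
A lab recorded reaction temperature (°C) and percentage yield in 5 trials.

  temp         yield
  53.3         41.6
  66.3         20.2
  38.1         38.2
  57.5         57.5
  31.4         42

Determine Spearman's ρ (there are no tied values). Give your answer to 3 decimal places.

Rank temp: 3, 5, 2, 4, 1
Rank yield: 3, 1, 2, 5, 4
d = rank(temp) − rank(yield): 0, 4, 0, -1, -3; Σd² = 26
ρ = 1 − 6Σd² / [n(n²−1)] = 1 − 6×26 / (5×24) = 1 − 156/120 ≈ -0.300

-0.300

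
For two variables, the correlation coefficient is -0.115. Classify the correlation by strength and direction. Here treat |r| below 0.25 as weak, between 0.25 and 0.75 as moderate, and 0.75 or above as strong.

r = -0.115 < 0 so the relationship is negative.
|r| = 0.115, which falls in the weak range.

weak negative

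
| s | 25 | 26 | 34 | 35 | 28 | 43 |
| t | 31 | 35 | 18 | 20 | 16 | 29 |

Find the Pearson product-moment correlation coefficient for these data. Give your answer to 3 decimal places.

-0.191

n = 6, Σs = 191, Σt = 149, Σs² = 6315, Σt² = 4007, Σst = 4692
nΣst − ΣsΣt = 28152 − 28459 = -307
nΣs² − (Σs)² = 37890 − 36481 = 1409; nΣt² − (Σt)² = 24042 − 22201 = 1841
r = -307 / √(1409 × 1841) = -307 / 1610.5803 ≈ -0.191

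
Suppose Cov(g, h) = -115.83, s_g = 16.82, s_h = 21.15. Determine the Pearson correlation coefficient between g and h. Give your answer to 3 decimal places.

r = Cov(g,h) / (s_g · s_h) = -115.83 / (16.82 × 21.15)
  = -115.83 / 355.7430 ≈ -0.326

-0.326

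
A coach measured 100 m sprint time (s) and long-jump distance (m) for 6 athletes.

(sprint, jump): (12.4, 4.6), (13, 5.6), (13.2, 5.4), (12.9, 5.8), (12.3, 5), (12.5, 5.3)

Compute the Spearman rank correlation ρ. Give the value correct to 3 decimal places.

0.714

Rank sprint: 2, 5, 6, 4, 1, 3
Rank jump: 1, 5, 4, 6, 2, 3
d = rank(sprint) − rank(jump): 1, 0, 2, -2, -1, 0; Σd² = 10
ρ = 1 − 6Σd² / [n(n²−1)] = 1 − 6×10 / (6×35) = 1 − 60/210 ≈ 0.714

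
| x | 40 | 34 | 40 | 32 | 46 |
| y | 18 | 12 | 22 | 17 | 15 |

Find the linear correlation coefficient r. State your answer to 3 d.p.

n = 5, Σx = 192, Σy = 84, Σx² = 7496, Σy² = 1466, Σxy = 3242
nΣxy − ΣxΣy = 16210 − 16128 = 82
nΣx² − (Σx)² = 37480 − 36864 = 616; nΣy² − (Σy)² = 7330 − 7056 = 274
r = 82 / √(616 × 274) = 82 / 410.8333 ≈ 0.200

0.200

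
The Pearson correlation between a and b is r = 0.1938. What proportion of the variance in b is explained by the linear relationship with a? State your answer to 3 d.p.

r² = (0.1938)² = 0.038

0.038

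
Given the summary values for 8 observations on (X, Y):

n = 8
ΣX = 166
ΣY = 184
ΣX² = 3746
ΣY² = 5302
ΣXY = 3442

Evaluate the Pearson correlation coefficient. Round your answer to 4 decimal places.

-0.6620

r = (nΣXY − ΣXΣY) / √[(nΣX² − (ΣX)²)(nΣY² − (ΣY)²)]
Numerator: 8×3442 − 166×184 = -3008
Denominator: √[(29968 − 27556)(42416 − 33856)] = √[2412 × 8560] = 4543.8662
r = -3008 / 4543.8662 ≈ -0.6620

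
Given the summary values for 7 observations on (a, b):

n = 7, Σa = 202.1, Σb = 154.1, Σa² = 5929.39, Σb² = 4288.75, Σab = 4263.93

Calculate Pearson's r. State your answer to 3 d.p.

r = (nΣab − ΣaΣb) / √[(nΣa² − (Σa)²)(nΣb² − (Σb)²)]
Numerator: 7×4263.93 − 202.1×154.1 = -1296.1
Denominator: √[(41505.73 − 40844.41)(30021.25 − 23746.81)] = √[661.32 × 6274.44] = 2037.0107
r = -1296.1 / 2037.0107 ≈ -0.636

-0.636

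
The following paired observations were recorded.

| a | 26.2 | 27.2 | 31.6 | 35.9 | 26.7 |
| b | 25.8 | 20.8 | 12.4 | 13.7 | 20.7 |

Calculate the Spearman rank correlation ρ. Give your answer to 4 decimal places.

-0.8000

Rank a: 1, 3, 4, 5, 2
Rank b: 5, 4, 1, 2, 3
d = rank(a) − rank(b): -4, -1, 3, 3, -1; Σd² = 36
ρ = 1 − 6Σd² / [n(n²−1)] = 1 − 6×36 / (5×24) = 1 − 216/120 ≈ -0.8000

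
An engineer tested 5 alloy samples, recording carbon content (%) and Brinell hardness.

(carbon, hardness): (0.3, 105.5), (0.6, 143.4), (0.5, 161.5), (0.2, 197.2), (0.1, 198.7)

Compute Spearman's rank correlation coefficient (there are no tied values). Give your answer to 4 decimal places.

Rank carbon: 3, 5, 4, 2, 1
Rank hardness: 1, 2, 3, 4, 5
d = rank(carbon) − rank(hardness): 2, 3, 1, -2, -4; Σd² = 34
ρ = 1 − 6Σd² / [n(n²−1)] = 1 − 6×34 / (5×24) = 1 − 204/120 ≈ -0.7000

-0.7000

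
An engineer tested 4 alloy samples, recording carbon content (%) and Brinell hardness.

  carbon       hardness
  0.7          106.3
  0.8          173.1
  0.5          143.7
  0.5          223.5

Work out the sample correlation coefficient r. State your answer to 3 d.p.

n = 4, Σx = 2.5, Σy = 646.6, Σx² = 1.63, Σy² = 111865.24, Σxy = 396.49
nΣxy − ΣxΣy = 1585.96 − 1616.5 = -30.54
nΣx² − (Σx)² = 6.52 − 6.25 = 0.27; nΣy² − (Σy)² = 447460.96 − 418091.56 = 29369.4
r = -30.54 / √(0.27 × 29369.4) = -30.54 / 89.0491 ≈ -0.343

-0.343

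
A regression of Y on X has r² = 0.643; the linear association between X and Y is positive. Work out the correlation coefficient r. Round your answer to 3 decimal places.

|r| = √0.643 = 0.802
The association is positive, so r = 0.802.

0.802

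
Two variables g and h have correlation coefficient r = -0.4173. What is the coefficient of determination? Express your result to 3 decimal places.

r² = (-0.4173)² = 0.174

0.174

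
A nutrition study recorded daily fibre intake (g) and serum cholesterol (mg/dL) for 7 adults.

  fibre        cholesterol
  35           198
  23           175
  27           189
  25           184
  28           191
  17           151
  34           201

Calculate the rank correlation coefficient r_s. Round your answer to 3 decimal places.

Rank fibre: 7, 2, 4, 3, 5, 1, 6
Rank cholesterol: 6, 2, 4, 3, 5, 1, 7
d = rank(fibre) − rank(cholesterol): 1, 0, 0, 0, 0, 0, -1; Σd² = 2
ρ = 1 − 6Σd² / [n(n²−1)] = 1 − 6×2 / (7×48) = 1 − 12/336 ≈ 0.964

0.964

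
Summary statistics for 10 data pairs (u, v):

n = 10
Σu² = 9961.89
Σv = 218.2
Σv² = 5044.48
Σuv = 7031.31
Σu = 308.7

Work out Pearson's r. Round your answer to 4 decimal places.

r = (nΣuv − ΣuΣv) / √[(nΣu² − (Σu)²)(nΣv² − (Σv)²)]
Numerator: 10×7031.31 − 308.7×218.2 = 2954.76
Denominator: √[(99618.9 − 95295.69)(50444.8 − 47611.24)] = √[4323.21 × 2833.56] = 3500.0107
r = 2954.76 / 3500.0107 ≈ 0.8442

0.8442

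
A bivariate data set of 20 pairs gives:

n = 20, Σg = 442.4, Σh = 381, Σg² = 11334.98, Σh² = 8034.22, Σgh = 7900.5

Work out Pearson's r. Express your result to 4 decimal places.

-0.4808

r = (nΣgh − ΣgΣh) / √[(nΣg² − (Σg)²)(nΣh² − (Σh)²)]
Numerator: 20×7900.5 − 442.4×381 = -10544.4
Denominator: √[(226699.6 − 195717.76)(160684.4 − 145161)] = √[30981.84 × 15523.4] = 21930.4240
r = -10544.4 / 21930.4240 ≈ -0.4808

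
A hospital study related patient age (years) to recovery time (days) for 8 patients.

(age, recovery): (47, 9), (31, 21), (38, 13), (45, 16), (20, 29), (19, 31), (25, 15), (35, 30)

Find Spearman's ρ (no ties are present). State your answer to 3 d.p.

-0.714

Rank age: 8, 4, 6, 7, 2, 1, 3, 5
Rank recovery: 1, 5, 2, 4, 6, 8, 3, 7
d = rank(age) − rank(recovery): 7, -1, 4, 3, -4, -7, 0, -2; Σd² = 144
ρ = 1 − 6Σd² / [n(n²−1)] = 1 − 6×144 / (8×63) = 1 − 864/504 ≈ -0.714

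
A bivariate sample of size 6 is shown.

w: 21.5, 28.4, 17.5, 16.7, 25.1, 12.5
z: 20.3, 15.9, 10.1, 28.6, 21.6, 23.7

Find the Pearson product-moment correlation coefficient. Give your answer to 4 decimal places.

-0.3051

n = 6, Σw = 121.7, Σz = 120.2, Σw² = 2640.21, Σz² = 2613.12, Σwz = 2380.79
nΣwz − ΣwΣz = 14284.74 − 14628.34 = -343.6
nΣw² − (Σw)² = 15841.26 − 14810.89 = 1030.37; nΣz² − (Σz)² = 15678.72 − 14448.04 = 1230.68
r = -343.6 / √(1030.37 × 1230.68) = -343.6 / 1126.0798 ≈ -0.3051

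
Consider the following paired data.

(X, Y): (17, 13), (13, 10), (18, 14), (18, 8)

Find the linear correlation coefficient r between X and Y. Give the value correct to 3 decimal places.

0.229

n = 4, ΣX = 66, ΣY = 45, ΣX² = 1106, ΣY² = 529, ΣXY = 747
nΣXY − ΣXΣY = 2988 − 2970 = 18
nΣX² − (ΣX)² = 4424 − 4356 = 68; nΣY² − (ΣY)² = 2116 − 2025 = 91
r = 18 / √(68 × 91) = 18 / 78.6638 ≈ 0.229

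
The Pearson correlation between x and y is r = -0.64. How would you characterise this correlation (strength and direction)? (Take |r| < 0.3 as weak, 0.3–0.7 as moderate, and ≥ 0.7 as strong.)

moderate negative

r = -0.64 < 0 so the relationship is negative.
|r| = 0.64, which falls in the moderate range.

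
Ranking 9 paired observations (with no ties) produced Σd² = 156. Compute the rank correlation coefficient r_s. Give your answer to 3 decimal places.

-0.300

ρ = 1 − 6Σd² / [n(n²−1)] = 1 − 6×156 / (9×80)
  = 1 − 936/720 = 1 − 1.3000 ≈ -0.300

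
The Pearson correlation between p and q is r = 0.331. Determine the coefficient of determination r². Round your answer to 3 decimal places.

r² = (0.331)² = 0.110

0.110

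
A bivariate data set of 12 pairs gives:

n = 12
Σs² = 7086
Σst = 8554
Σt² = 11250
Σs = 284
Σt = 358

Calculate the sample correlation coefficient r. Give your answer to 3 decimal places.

r = (nΣst − ΣsΣt) / √[(nΣs² − (Σs)²)(nΣt² − (Σt)²)]
Numerator: 12×8554 − 284×358 = 976
Denominator: √[(85032 − 80656)(135000 − 128164)] = √[4376 × 6836] = 5469.4000
r = 976 / 5469.4000 ≈ 0.178

0.178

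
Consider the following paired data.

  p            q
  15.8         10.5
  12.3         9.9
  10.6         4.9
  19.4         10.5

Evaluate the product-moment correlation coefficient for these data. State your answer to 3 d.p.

0.733

n = 4, Σp = 58.1, Σq = 35.8, Σp² = 889.65, Σq² = 342.52, Σpq = 543.31
nΣpq − ΣpΣq = 2173.24 − 2079.98 = 93.26
nΣp² − (Σp)² = 3558.6 − 3375.61 = 182.99; nΣq² − (Σq)² = 1370.08 − 1281.64 = 88.44
r = 93.26 / √(182.99 × 88.44) = 93.26 / 127.2149 ≈ 0.733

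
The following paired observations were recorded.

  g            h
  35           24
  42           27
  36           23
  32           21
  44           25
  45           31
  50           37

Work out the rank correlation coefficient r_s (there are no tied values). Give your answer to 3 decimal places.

0.929

Rank g: 2, 4, 3, 1, 5, 6, 7
Rank h: 3, 5, 2, 1, 4, 6, 7
d = rank(g) − rank(h): -1, -1, 1, 0, 1, 0, 0; Σd² = 4
ρ = 1 − 6Σd² / [n(n²−1)] = 1 − 6×4 / (7×48) = 1 − 24/336 ≈ 0.929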